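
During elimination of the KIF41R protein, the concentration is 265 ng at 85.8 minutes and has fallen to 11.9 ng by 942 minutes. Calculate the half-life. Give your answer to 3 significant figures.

Over Δt = 942 − 85.8 = 856.2 minutes, the level fell by a factor of 265/11.9 ≈ 22.269.
n = log₂(22.269) ≈ 4.477 half-lives, so t½ = 856.2/4.477 ≈ 191.25 minutes.

191 minutes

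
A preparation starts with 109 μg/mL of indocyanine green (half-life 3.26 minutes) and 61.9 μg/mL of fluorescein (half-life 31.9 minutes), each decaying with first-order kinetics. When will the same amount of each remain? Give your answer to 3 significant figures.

Set 109·(1/2)^(t/3.26) = 61.9·(1/2)^(t/31.9).
Taking log₂: log₂(109/61.9) = t·(1/3.26 − 1/31.9).
log₂(1.7609) = 0.81632; 1/3.26 − 1/31.9 = 0.2754.
t = 0.81632 / 0.2754 ≈ 2.9641 minutes.

2.96 minutes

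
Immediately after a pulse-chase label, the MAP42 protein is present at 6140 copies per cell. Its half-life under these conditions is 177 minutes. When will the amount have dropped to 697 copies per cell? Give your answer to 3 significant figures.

Fraction remaining = 697/6140 ≈ 0.11352.
n = log₂(6140/697) = ln(8.8092)/ln 2 ≈ 3.139 half-lives.
t = n × t½ = 3.139 × 177 ≈ 555.6 minutes.

556 minutes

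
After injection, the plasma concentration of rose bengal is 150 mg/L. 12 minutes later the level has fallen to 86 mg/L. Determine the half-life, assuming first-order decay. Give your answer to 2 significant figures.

A/A₀ = 86/150 ≈ 0.57333.
n = log₂(1.7442) ≈ 0.80255 half-lives elapsed in 12 minutes.
t½ = 12/0.80255 ≈ 14.952 minutes.

15 minutes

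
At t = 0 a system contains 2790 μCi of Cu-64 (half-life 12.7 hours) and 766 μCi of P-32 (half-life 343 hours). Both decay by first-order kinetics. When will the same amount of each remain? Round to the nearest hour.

25 hours

Set 2790·(1/2)^(t/12.7) = 766·(1/2)^(t/343).
Taking log₂: log₂(2790/766) = t·(1/12.7 − 1/343).
log₂(3.6423) = 1.8648; 1/12.7 − 1/343 = 0.075825.
t = 1.8648 / 0.075825 ≈ 24.594 hours.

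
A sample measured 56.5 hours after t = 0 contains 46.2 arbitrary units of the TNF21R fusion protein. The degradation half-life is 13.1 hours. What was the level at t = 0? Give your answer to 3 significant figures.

Number of half-lives elapsed: n = 56.5/13.1 ≈ 4.313.
A₀ = A × 2^n = 46.2 × 2^4.313 = 46.2 × 19.876 ≈ 918.28 arbitrary units.

918 arbitrary units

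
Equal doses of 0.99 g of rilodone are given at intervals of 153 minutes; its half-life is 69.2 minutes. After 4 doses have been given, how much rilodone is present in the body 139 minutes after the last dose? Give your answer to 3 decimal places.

The 4 doses were given 598, 445, 292, 139 minutes ago.
Total = 0.99·(1/2)^(598/69.2) + 0.99·(1/2)^(445/69.2) + 0.99·(1/2)^(292/69.2) + 0.99·(1/2)^(139/69.2)
      = 0.0024788 + 0.011477 + 0.053137 + 0.24602 ≈ 0.31311 g.

0.313 g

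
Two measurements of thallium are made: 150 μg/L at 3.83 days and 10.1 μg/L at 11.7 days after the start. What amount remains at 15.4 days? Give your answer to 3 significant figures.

2.84 μg/L

Over Δt = 11.7 − 3.83 = 7.87 days, the level fell by a factor of 150/10.1 ≈ 14.851.
n = log₂(14.851) ≈ 3.8925 half-lives, so t½ = 7.87/3.8925 ≈ 2.0218 days.
From t = 11.7 to t = 15.4: 10.1 × (1/2)^((15.4−11.7)/2.0218) ≈ 2.8407 μg/L.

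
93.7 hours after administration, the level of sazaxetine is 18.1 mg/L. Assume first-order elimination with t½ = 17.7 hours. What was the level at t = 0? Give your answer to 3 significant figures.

710 mg/L

Number of half-lives elapsed: n = 93.7/17.7 ≈ 5.2938.
A₀ = A × 2^n = 18.1 × 2^5.2938 = 18.1 × 39.227 ≈ 710.01 mg/L.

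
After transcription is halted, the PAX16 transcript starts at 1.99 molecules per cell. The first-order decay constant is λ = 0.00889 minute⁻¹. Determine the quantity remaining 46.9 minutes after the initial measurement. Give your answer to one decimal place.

t½ = ln 2 / λ = 0.69315 / 0.00889 ≈ 77.969 minutes.
Number of half-lives: n = 46.9/77.969 ≈ 0.60152.
Remaining = 1.99 × (1/2)^0.60152 = 1.99 × 0.65906 ≈ 1.3115 molecules per cell.

1.3 molecules per cell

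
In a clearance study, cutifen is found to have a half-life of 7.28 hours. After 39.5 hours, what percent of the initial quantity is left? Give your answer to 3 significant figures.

2.33%

n = 39.5/7.28 ≈ 5.4258 half-lives.
Fraction remaining = (1/2)^5.4258 ≈ 0.023263, i.e. 2.3263%.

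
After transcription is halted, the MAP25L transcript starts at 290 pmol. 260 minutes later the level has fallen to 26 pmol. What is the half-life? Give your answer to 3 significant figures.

A/A₀ = 26/290 ≈ 0.089655.
n = log₂(11.154) ≈ 3.4795 half-lives elapsed in 260 minutes.
t½ = 260/3.4795 ≈ 74.724 minutes.

74.7 minutes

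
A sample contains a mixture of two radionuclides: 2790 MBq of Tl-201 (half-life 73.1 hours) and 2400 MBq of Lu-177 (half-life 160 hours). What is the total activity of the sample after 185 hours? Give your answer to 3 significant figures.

Tl-201: 2790 × (1/2)^(185/73.1) = 2790 × (1/2)^2.5308 ≈ 482.8 MBq.
Lu-177: 2400 × (1/2)^(185/160) = 2400 × (1/2)^1.1562 ≈ 1076.8 MBq.
Total = 482.8 + 1076.8 ≈ 1559.6 MBq.

1560 MBq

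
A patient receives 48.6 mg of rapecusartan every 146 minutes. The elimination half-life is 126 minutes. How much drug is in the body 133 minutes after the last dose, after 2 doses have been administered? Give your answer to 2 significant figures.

34 mg

The 2 doses were given 279, 133 minutes ago.
Total = 48.6·(1/2)^(279/126) + 48.6·(1/2)^(133/126)
      = 10.473 + 23.382 ≈ 33.855 mg.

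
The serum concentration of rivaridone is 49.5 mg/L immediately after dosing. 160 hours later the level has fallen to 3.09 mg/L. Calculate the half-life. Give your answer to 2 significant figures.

40 hours

A/A₀ = 3.09/49.5 ≈ 0.062424.
n = log₂(16.019) ≈ 4.0017 half-lives elapsed in 160 hours.
t½ = 160/4.0017 ≈ 39.983 hours.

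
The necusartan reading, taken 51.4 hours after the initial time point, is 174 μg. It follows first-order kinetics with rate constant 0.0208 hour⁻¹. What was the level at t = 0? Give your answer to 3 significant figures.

t½ = ln 2 / k = 0.69315 / 0.0208 ≈ 33.324 hours.
Number of half-lives elapsed: n = 51.4/33.324 ≈ 1.5424.
A₀ = A × 2^n = 174 × 2^1.5424 = 174 × 2.9128 ≈ 506.83 μg.

507 μg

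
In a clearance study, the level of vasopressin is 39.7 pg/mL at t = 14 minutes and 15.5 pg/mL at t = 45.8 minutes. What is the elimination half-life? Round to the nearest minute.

Over Δt = 45.8 − 14 = 31.8 minutes, the level fell by a factor of 39.7/15.5 ≈ 2.5613.
n = log₂(2.5613) ≈ 1.3569 half-lives, so t½ = 31.8/1.3569 ≈ 23.436 minutes.

23 minutes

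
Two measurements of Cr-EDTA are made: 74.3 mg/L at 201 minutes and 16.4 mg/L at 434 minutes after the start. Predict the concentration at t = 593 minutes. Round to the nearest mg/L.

Over Δt = 434 − 201 = 233 minutes, the level fell by a factor of 74.3/16.4 ≈ 4.5305.
n = log₂(4.5305) ≈ 2.1797 half-lives, so t½ = 233/2.1797 ≈ 106.9 minutes.
From t = 434 to t = 593: 16.4 × (1/2)^((593−434)/106.9) ≈ 5.8491 mg/L.

6 mg/L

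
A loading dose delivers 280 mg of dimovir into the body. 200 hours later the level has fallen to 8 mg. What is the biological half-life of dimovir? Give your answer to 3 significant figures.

39.0 hours

A/A₀ = 8/280 ≈ 0.028571.
n = log₂(35) ≈ 5.1293 half-lives elapsed in 200 hours.
t½ = 200/5.1293 ≈ 38.992 hours.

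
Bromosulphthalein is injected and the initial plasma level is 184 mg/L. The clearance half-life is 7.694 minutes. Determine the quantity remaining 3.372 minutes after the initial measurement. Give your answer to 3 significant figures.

136 mg/L

Number of half-lives: n = 3.372/7.694 ≈ 0.43826.
Remaining = 184 × (1/2)^0.43826 = 184 × 0.73802 ≈ 135.8 mg/L.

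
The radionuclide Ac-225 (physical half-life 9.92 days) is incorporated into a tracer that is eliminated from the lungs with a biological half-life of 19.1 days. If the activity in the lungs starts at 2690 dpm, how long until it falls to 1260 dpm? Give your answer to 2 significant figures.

1/t_eff = 1/t_phys + 1/t_biol = 1/9.92 + 1/19.1 = 0.15316 per day.
t_eff = 9.92 × 19.1 / (9.92 + 19.1) ≈ 6.529 days.
n = log₂(2690/1260) ≈ 1.0942; t = 1.0942 × 6.529 ≈ 7.1439 days.

7.1 days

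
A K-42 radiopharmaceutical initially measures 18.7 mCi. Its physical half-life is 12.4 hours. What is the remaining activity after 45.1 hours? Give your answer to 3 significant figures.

Number of half-lives: n = 45.1/12.4 ≈ 3.6371.
Remaining = 18.7 × (1/2)^3.6371 = 18.7 × 0.080376 ≈ 1.503 mCi.

1.50 mCi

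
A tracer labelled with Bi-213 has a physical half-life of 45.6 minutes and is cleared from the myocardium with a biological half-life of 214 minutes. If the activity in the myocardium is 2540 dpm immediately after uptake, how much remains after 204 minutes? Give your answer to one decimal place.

59.0 dpm

1/t_eff = 1/t_phys + 1/t_biol = 1/45.6 + 1/214 = 0.026603 per minute.
t_eff = 45.6 × 214 / (45.6 + 214) ≈ 37.59 minutes.
Remaining = 2540 × (1/2)^(204/37.59) = 2540 × (1/2)^5.427 ≈ 59.042 dpm.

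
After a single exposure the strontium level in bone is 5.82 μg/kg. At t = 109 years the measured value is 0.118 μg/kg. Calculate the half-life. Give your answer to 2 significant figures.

A/A₀ = 0.118/5.82 ≈ 0.020275.
n = log₂(49.322) ≈ 5.6242 half-lives elapsed in 109 years.
t½ = 109/5.6242 ≈ 19.381 years.

19 years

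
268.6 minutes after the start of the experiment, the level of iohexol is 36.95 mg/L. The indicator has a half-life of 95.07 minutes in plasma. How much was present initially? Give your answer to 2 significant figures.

Number of half-lives elapsed: n = 268.6/95.07 ≈ 2.8253.
A₀ = A × 2^n = 36.95 × 2^2.8253 = 36.95 × 7.0875 ≈ 261.88 mg/L.

260 mg/L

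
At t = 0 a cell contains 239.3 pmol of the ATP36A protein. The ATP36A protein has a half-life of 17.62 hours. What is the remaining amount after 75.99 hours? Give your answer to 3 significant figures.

Number of half-lives: n = 75.99/17.62 ≈ 4.3127.
Remaining = 239.3 × (1/2)^4.3127 = 239.3 × 0.05032 ≈ 12.042 pmol.

12.0 pmol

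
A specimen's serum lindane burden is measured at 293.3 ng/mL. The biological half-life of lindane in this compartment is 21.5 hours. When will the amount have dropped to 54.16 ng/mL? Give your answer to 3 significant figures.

Fraction remaining = 54.16/293.3 ≈ 0.18466.
n = log₂(293.3/54.16) = ln(5.4154)/ln 2 ≈ 2.4371 half-lives.
t = n × t½ = 2.4371 × 21.5 ≈ 52.397 hours.

52.4 hours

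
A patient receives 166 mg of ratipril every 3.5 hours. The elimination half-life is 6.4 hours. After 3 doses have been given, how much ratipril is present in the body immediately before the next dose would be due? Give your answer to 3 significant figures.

245 mg

The 3 doses were given 10.5, 7, 3.5 hours ago.
Total = 166·(1/2)^(10.5/6.4) + 166·(1/2)^(7/6.4) + 166·(1/2)^(3.5/6.4)
      = 53.239 + 77.778 + 113.63 ≈ 244.64 mg.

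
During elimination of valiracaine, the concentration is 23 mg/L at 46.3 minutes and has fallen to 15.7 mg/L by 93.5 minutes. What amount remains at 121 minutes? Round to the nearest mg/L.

13 mg/L

Over Δt = 93.5 − 46.3 = 47.2 minutes, the level fell by a factor of 23/15.7 ≈ 1.465.
n = log₂(1.465) ≈ 0.55087 half-lives, so t½ = 47.2/0.55087 ≈ 85.683 minutes.
From t = 93.5 to t = 121: 15.7 × (1/2)^((121−93.5)/85.683) ≈ 12.569 mg/L.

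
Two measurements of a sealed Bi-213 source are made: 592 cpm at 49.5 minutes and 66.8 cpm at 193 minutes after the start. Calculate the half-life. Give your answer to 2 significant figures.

Over Δt = 193 − 49.5 = 143.5 minutes, the level fell by a factor of 592/66.8 ≈ 8.8623.
n = log₂(8.8623) ≈ 3.1477 half-lives, so t½ = 143.5/3.1477 ≈ 45.589 minutes.

46 minutes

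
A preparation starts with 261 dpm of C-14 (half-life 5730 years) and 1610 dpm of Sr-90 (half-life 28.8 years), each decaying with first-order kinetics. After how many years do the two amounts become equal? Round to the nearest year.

Set 261·(1/2)^(t/5730) = 1610·(1/2)^(t/28.8).
Taking log₂: log₂(261/1610) = t·(1/5730 − 1/28.8).
log₂(0.16211) = -2.6249; 1/5730 − 1/28.8 = -0.034548.
t = -2.6249 / -0.034548 ≈ 75.98 years.

76 years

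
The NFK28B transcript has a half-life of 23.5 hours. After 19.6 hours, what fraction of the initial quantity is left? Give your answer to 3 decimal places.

0.561

n = 19.6/23.5 ≈ 0.83404 half-lives.
Fraction remaining = (1/2)^0.83404 ≈ 0.56096.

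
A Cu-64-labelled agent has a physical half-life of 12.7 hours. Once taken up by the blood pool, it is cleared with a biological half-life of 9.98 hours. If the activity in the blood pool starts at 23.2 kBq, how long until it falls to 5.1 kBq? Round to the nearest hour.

1/t_eff = 1/t_phys + 1/t_biol = 1/12.7 + 1/9.98 = 0.17894 per hour.
t_eff = 12.7 × 9.98 / (12.7 + 9.98) ≈ 5.5884 hours.
n = log₂(23.2/5.1) ≈ 2.1856; t = 2.1856 × 5.5884 ≈ 12.214 hours.

12 hours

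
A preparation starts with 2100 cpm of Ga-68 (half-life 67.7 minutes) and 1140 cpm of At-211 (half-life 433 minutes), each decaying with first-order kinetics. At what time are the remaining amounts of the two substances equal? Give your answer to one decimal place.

70.7 minutes

Set 2100·(1/2)^(t/67.7) = 1140·(1/2)^(t/433).
Taking log₂: log₂(2100/1140) = t·(1/67.7 − 1/433).
log₂(1.8421) = 0.88136; 1/67.7 − 1/433 = 0.012462.
t = 0.88136 / 0.012462 ≈ 70.726 minutes.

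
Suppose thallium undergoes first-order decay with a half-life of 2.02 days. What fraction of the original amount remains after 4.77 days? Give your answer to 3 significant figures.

0.195

n = 4.77/2.02 ≈ 2.3614 half-lives.
Fraction remaining = (1/2)^2.3614 ≈ 0.1946.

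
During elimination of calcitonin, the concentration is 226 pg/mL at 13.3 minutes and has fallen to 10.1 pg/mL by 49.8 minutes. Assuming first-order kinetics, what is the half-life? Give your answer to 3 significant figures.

8.14 minutes

Over Δt = 49.8 − 13.3 = 36.5 minutes, the level fell by a factor of 226/10.1 ≈ 22.376.
n = log₂(22.376) ≈ 4.4839 half-lives, so t½ = 36.5/4.4839 ≈ 8.1402 minutes.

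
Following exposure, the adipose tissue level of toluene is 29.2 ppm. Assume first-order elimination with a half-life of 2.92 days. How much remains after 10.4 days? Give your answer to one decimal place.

2.5 ppm

Number of half-lives: n = 10.4/2.92 ≈ 3.5616.
Remaining = 29.2 × (1/2)^3.5616 = 29.2 × 0.084691 ≈ 2.473 ppm.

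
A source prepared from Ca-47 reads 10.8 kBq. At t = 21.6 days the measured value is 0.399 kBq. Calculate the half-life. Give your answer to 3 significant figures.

A/A₀ = 0.399/10.8 ≈ 0.036944.
n = log₂(27.068) ≈ 4.7585 half-lives elapsed in 21.6 days.
t½ = 21.6/4.7585 ≈ 4.5392 days.

4.54 days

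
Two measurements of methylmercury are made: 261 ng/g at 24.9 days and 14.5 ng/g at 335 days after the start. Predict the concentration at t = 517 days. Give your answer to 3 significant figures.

Over Δt = 335 − 24.9 = 310.1 days, the level fell by a factor of 261/14.5 ≈ 18.
n = log₂(18) ≈ 4.1699 half-lives, so t½ = 310.1/4.1699 ≈ 74.366 days.
From t = 335 to t = 517: 14.5 × (1/2)^((517−335)/74.366) ≈ 2.6585 ng/g.

2.66 ng/g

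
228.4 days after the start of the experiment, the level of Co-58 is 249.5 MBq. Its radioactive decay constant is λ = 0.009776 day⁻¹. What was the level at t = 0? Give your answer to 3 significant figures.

2330 MBq

t½ = ln 2 / λ = 0.69315 / 0.009776 ≈ 70.903 days.
Number of half-lives elapsed: n = 228.4/70.903 ≈ 3.2213.
A₀ = A × 2^n = 249.5 × 2^3.2213 = 249.5 × 9.3263 ≈ 2326.9 MBq.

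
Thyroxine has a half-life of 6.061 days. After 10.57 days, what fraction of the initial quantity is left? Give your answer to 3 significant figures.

0.299

n = 10.57/6.061 ≈ 1.7439 half-lives.
Fraction remaining = (1/2)^1.7439 ≈ 0.29855.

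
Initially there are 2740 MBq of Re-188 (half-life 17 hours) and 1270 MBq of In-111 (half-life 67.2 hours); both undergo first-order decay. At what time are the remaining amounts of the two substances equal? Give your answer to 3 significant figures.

Set 2740·(1/2)^(t/17) = 1270·(1/2)^(t/67.2).
Taking log₂: log₂(2740/1270) = t·(1/17 − 1/67.2).
log₂(2.1575) = 1.1093; 1/17 − 1/67.2 = 0.043943.
t = 1.1093 / 0.043943 ≈ 25.245 hours.

25.2 hours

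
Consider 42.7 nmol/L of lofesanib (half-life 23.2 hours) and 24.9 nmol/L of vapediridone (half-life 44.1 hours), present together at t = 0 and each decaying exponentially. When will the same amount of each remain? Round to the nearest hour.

38 hours

Set 42.7·(1/2)^(t/23.2) = 24.9·(1/2)^(t/44.1).
Taking log₂: log₂(42.7/24.9) = t·(1/23.2 − 1/44.1).
log₂(1.7149) = 0.77809; 1/23.2 − 1/44.1 = 0.020428.
t = 0.77809 / 0.020428 ≈ 38.09 hours.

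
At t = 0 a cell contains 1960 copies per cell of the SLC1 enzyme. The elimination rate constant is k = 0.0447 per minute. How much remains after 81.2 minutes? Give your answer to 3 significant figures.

t½ = ln 2 / k = 0.69315 / 0.0447 ≈ 15.507 minutes.
Number of half-lives: n = 81.2/15.507 ≈ 5.2365.
Remaining = 1960 × (1/2)^5.2365 = 1960 × 0.026526 ≈ 51.99 copies per cell.

52.0 copies per cell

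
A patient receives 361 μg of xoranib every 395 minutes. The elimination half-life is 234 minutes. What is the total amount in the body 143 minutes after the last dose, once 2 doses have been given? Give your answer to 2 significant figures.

The 2 doses were given 538, 143 minutes ago.
Total = 361·(1/2)^(538/234) + 361·(1/2)^(143/234)
      = 73.349 + 236.34 ≈ 309.69 μg.

310 μg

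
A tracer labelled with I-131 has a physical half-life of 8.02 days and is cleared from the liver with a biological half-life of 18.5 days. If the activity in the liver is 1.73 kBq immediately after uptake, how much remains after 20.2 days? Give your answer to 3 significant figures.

0.142 kBq

1/t_eff = 1/t_phys + 1/t_biol = 1/8.02 + 1/18.5 = 0.17874 per day.
t_eff = 8.02 × 18.5 / (8.02 + 18.5) ≈ 5.5946 days.
Remaining = 1.73 × (1/2)^(20.2/5.5946) = 1.73 × (1/2)^3.6106 ≈ 0.14163 kBq.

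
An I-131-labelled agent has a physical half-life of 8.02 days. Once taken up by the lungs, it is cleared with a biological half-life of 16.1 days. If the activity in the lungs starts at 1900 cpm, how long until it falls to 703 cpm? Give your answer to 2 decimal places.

1/t_eff = 1/t_phys + 1/t_biol = 1/8.02 + 1/16.1 = 0.1868 per day.
t_eff = 8.02 × 16.1 / (8.02 + 16.1) ≈ 5.3533 days.
n = log₂(1900/703) ≈ 1.4344; t = 1.4344 × 5.3533 ≈ 7.6788 days.

7.68 days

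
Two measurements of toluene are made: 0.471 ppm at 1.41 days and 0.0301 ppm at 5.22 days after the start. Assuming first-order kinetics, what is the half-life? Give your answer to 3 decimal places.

0.960 days

Over Δt = 5.22 − 1.41 = 3.81 days, the level fell by a factor of 0.471/0.0301 ≈ 15.648.
n = log₂(15.648) ≈ 3.9679 half-lives, so t½ = 3.81/3.9679 ≈ 0.96021 days.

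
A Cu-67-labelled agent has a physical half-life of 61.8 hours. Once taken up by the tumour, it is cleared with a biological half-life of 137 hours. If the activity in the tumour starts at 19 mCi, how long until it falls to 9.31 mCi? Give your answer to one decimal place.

43.8 hours

1/t_eff = 1/t_phys + 1/t_biol = 1/61.8 + 1/137 = 0.02348 per hour.
t_eff = 61.8 × 137 / (61.8 + 137) ≈ 42.589 hours.
n = log₂(19/9.31) ≈ 1.0291; t = 1.0291 × 42.589 ≈ 43.83 hours.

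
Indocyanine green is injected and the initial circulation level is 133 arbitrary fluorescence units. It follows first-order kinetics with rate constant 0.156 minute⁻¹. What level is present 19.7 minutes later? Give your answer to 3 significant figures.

t½ = ln 2 / λ = 0.69315 / 0.156 ≈ 4.4433 minutes.
Number of half-lives: n = 19.7/4.4433 ≈ 4.4337.
Remaining = 133 × (1/2)^4.4337 = 133 × 0.046273 ≈ 6.1543 arbitrary fluorescence units.

6.15 arbitrary fluorescence units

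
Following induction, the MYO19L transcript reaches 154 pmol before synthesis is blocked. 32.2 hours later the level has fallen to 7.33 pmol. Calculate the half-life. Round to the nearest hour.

A/A₀ = 7.33/154 ≈ 0.047597.
n = log₂(21.01) ≈ 4.393 half-lives elapsed in 32.2 hours.
t½ = 32.2/4.393 ≈ 7.3299 hours.

7 hours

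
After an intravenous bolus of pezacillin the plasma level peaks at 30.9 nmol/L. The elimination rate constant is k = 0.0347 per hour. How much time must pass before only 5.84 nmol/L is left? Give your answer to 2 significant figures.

t½ = ln 2 / k = 0.69315 / 0.0347 ≈ 19.975 hours.
Fraction remaining = 5.84/30.9 ≈ 0.189.
n = log₂(30.9/5.84) = ln(5.2911)/ln 2 ≈ 2.4036 half-lives.
t = n × t½ = 2.4036 × 19.975 ≈ 48.012 hours.

48 hours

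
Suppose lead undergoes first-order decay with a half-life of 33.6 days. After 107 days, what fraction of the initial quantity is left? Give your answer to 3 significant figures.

n = 107/33.6 ≈ 3.1845 half-lives.
Fraction remaining = (1/2)^3.1845 ≈ 0.10999.

0.110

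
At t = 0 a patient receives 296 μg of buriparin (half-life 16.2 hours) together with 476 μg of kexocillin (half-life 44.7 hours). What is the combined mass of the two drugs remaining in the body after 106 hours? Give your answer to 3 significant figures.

buriparin: 296 × (1/2)^(106/16.2) = 296 × (1/2)^6.5432 ≈ 3.1739 μg.
kexocillin: 476 × (1/2)^(106/44.7) = 476 × (1/2)^2.3714 ≈ 91.993 μg.
Total = 3.1739 + 91.993 ≈ 95.167 μg.

95.2 μg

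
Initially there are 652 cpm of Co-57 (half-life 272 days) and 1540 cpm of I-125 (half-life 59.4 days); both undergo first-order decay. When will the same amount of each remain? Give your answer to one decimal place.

Set 652·(1/2)^(t/272) = 1540·(1/2)^(t/59.4).
Taking log₂: log₂(652/1540) = t·(1/272 − 1/59.4).
log₂(0.42338) = -1.24; 1/272 − 1/59.4 = -0.013159.
t = -1.24 / -0.013159 ≈ 94.234 days.

94.2 days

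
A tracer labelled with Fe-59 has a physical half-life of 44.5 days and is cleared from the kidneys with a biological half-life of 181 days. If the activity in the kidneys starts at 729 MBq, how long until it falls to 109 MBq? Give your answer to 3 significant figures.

97.9 days

1/t_eff = 1/t_phys + 1/t_biol = 1/44.5 + 1/181 = 0.027997 per day.
t_eff = 44.5 × 181 / (44.5 + 181) ≈ 35.718 days.
n = log₂(729/109) ≈ 2.7416; t = 2.7416 × 35.718 ≈ 97.925 days.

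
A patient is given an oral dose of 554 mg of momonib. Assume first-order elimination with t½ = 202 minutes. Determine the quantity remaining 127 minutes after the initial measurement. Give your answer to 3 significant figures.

358 mg

Number of half-lives: n = 127/202 ≈ 0.62871.
Remaining = 554 × (1/2)^0.62871 = 554 × 0.64675 ≈ 358.3 mg.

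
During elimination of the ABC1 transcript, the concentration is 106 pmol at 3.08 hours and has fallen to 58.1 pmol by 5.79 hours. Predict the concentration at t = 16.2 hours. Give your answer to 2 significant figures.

Over Δt = 5.79 − 3.08 = 2.71 hours, the level fell by a factor of 106/58.1 ≈ 1.8244.
n = log₂(1.8244) ≈ 0.86745 half-lives, so t½ = 2.71/0.86745 ≈ 3.1241 hours.
From t = 5.79 to t = 16.2: 58.1 × (1/2)^((16.2−5.79)/3.1241) ≈ 5.7689 pmol.

5.8 pmol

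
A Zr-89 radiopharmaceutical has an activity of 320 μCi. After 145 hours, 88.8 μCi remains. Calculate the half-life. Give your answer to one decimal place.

A/A₀ = 88.8/320 ≈ 0.2775.
n = log₂(3.6036) ≈ 1.8494 half-lives elapsed in 145 hours.
t½ = 145/1.8494 ≈ 78.402 hours.

78.4 hours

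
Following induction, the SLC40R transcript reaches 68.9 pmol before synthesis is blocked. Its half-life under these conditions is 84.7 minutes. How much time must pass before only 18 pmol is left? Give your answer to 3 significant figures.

Fraction remaining = 18/68.9 ≈ 0.26125.
n = log₂(68.9/18) = ln(3.8278)/ln 2 ≈ 1.9365 half-lives.
t = n × t½ = 1.9365 × 84.7 ≈ 164.02 minutes.

164 minutes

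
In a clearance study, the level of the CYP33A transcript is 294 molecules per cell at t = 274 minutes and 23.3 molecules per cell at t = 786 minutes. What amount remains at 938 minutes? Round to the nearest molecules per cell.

11 molecules per cell

Over Δt = 786 − 274 = 512 minutes, the level fell by a factor of 294/23.3 ≈ 12.618.
n = log₂(12.618) ≈ 3.6574 half-lives, so t½ = 512/3.6574 ≈ 139.99 minutes.
From t = 786 to t = 938: 23.3 × (1/2)^((938−786)/139.99) ≈ 10.977 molecules per cell.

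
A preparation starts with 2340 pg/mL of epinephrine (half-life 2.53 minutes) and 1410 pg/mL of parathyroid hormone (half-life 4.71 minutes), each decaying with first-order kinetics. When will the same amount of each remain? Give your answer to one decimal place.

4.0 minutes

Set 2340·(1/2)^(t/2.53) = 1410·(1/2)^(t/4.71).
Taking log₂: log₂(2340/1410) = t·(1/2.53 − 1/4.71).
log₂(1.6596) = 0.73081; 1/2.53 − 1/4.71 = 0.18294.
t = 0.73081 / 0.18294 ≈ 3.9948 minutes.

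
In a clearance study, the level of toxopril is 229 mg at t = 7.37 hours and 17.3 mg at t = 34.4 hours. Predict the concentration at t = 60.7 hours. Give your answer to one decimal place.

Over Δt = 34.4 − 7.37 = 27.03 hours, the level fell by a factor of 229/17.3 ≈ 13.237.
n = log₂(13.237) ≈ 3.7265 half-lives, so t½ = 27.03/3.7265 ≈ 7.2534 hours.
From t = 34.4 to t = 60.7: 17.3 × (1/2)^((60.7−34.4)/7.2534) ≈ 1.4014 mg.

1.4 mg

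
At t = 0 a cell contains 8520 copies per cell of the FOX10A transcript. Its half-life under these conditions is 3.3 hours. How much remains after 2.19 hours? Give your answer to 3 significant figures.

5380 copies per cell

Number of half-lives: n = 2.19/3.3 ≈ 0.66364.
Remaining = 8520 × (1/2)^0.66364 = 8520 × 0.63129 ≈ 5378.5 copies per cell.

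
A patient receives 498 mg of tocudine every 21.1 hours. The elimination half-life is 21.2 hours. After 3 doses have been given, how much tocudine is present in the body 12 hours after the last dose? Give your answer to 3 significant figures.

590 mg

The 3 doses were given 54.2, 33.1, 12 hours ago.
Total = 498·(1/2)^(54.2/21.2) + 498·(1/2)^(33.1/21.2) + 498·(1/2)^(12/21.2)
      = 84.648 + 168.74 + 336.38 ≈ 589.77 mg.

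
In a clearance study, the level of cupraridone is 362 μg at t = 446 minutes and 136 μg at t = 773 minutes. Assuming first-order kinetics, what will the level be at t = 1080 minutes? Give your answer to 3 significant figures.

Over Δt = 773 − 446 = 327 minutes, the level fell by a factor of 362/136 ≈ 2.6618.
n = log₂(2.6618) ≈ 1.4124 half-lives, so t½ = 327/1.4124 ≈ 231.52 minutes.
From t = 773 to t = 1080: 136 × (1/2)^((1080−773)/231.52) ≈ 54.247 μg.

54.2 μg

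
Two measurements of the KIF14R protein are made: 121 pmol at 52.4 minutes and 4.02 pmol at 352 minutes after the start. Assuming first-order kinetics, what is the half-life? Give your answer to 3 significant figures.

61.0 minutes

Over Δt = 352 − 52.4 = 299.6 minutes, the level fell by a factor of 121/4.02 ≈ 30.1.
n = log₂(30.1) ≈ 4.9117 half-lives, so t½ = 299.6/4.9117 ≈ 60.998 minutes.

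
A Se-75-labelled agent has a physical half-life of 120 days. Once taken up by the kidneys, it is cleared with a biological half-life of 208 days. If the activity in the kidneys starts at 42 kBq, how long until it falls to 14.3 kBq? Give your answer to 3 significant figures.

1/t_eff = 1/t_phys + 1/t_biol = 1/120 + 1/208 = 0.013141 per day.
t_eff = 120 × 208 / (120 + 208) ≈ 76.098 days.
n = log₂(42/14.3) ≈ 1.5544; t = 1.5544 × 76.098 ≈ 118.28 days.

118 days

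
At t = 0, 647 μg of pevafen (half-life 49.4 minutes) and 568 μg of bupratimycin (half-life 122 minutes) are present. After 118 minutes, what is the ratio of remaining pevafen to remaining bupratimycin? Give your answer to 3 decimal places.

0.425

pevafen: 647 × (1/2)^(118/49.4) = 647 × (1/2)^2.3887 ≈ 123.55 μg.
bupratimycin: 568 × (1/2)^(118/122) = 568 × (1/2)^0.96721 ≈ 290.53 μg.
Ratio ≈ 123.55 / 290.53 ≈ 0.42526.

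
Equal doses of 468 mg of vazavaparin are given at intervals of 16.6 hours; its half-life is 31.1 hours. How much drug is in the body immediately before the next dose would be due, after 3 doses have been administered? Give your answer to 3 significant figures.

701 mg

The 3 doses were given 49.8, 33.2, 16.6 hours ago.
Total = 468·(1/2)^(49.8/31.1) + 468·(1/2)^(33.2/31.1) + 468·(1/2)^(16.6/31.1)
      = 154.24 + 223.3 + 323.27 ≈ 700.82 mg.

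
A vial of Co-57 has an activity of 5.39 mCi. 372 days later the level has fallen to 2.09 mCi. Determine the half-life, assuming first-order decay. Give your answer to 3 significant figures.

272 days

A/A₀ = 2.09/5.39 ≈ 0.38776.
n = log₂(2.5789) ≈ 1.3668 half-lives elapsed in 372 days.
t½ = 372/1.3668 ≈ 272.17 days.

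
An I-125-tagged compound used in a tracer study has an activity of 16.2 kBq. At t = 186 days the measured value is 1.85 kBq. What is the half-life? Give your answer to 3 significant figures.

59.4 days

A/A₀ = 1.85/16.2 ≈ 0.1142.
n = log₂(8.7568) ≈ 3.1304 half-lives elapsed in 186 days.
t½ = 186/3.1304 ≈ 59.417 days.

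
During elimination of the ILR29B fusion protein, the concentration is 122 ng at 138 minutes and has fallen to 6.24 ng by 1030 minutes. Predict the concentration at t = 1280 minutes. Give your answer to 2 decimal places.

2.71 ng

Over Δt = 1030 − 138 = 892 minutes, the level fell by a factor of 122/6.24 ≈ 19.551.
n = log₂(19.551) ≈ 4.2892 half-lives, so t½ = 892/4.2892 ≈ 207.96 minutes.
From t = 1030 to t = 1280: 6.24 × (1/2)^((1280−1030)/207.96) ≈ 2.7121 ng.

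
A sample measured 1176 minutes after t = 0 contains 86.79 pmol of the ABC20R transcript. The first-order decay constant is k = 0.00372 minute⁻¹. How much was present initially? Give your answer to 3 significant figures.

t½ = ln 2 / k = 0.69315 / 0.00372 ≈ 186.33 minutes.
Number of half-lives elapsed: n = 1176/186.33 ≈ 6.3114.
A₀ = A × 2^n = 86.79 × 2^6.3114 = 86.79 × 79.418 ≈ 6892.7 pmol.

6890 pmol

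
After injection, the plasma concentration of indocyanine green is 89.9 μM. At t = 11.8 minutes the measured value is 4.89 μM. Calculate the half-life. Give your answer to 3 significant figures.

A/A₀ = 4.89/89.9 ≈ 0.054394.
n = log₂(18.384) ≈ 4.2004 half-lives elapsed in 11.8 minutes.
t½ = 11.8/4.2004 ≈ 2.8092 minutes.

2.81 minutes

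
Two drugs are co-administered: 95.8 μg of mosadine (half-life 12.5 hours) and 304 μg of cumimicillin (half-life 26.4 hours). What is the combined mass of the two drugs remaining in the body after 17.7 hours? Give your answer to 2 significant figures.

mosadine: 95.8 × (1/2)^(17.7/12.5) = 95.8 × (1/2)^1.416 ≈ 35.901 μg.
cumimicillin: 304 × (1/2)^(17.7/26.4) = 304 × (1/2)^0.67045 ≈ 191.01 μg.
Total = 35.901 + 191.01 ≈ 226.91 μg.

230 μg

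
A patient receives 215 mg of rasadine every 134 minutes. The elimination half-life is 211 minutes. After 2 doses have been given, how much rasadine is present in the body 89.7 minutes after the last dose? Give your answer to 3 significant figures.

263 mg

The 2 doses were given 223.7, 89.7 minutes ago.
Total = 215·(1/2)^(223.7/211) + 215·(1/2)^(89.7/211)
      = 103.11 + 160.13 ≈ 263.23 mg.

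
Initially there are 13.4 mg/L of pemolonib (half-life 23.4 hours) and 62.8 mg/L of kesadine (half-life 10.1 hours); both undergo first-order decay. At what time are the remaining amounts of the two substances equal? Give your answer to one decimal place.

Set 13.4·(1/2)^(t/23.4) = 62.8·(1/2)^(t/10.1).
Taking log₂: log₂(13.4/62.8) = t·(1/23.4 − 1/10.1).
log₂(0.21338) = -2.2285; 1/23.4 − 1/10.1 = -0.056275.
t = -2.2285 / -0.056275 ≈ 39.601 hours.

39.6 hours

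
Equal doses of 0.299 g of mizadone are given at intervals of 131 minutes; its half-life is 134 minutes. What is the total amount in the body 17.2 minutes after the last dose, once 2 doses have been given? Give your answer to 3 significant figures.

The 2 doses were given 148.2, 17.2 minutes ago.
Total = 0.299·(1/2)^(148.2/134) + 0.299·(1/2)^(17.2/134)
      = 0.13891 + 0.27355 ≈ 0.41246 g.

0.412 g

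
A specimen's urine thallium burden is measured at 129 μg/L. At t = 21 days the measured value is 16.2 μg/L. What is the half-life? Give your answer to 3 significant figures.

A/A₀ = 16.2/129 ≈ 0.12558.
n = log₂(7.963) ≈ 2.9933 half-lives elapsed in 21 days.
t½ = 21/2.9933 ≈ 7.0157 days.

7.02 days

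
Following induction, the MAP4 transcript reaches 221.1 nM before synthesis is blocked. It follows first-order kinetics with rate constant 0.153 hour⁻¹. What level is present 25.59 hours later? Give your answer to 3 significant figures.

4.41 nM

t½ = ln 2 / λ = 0.69315 / 0.153 ≈ 4.5304 hours.
Number of half-lives: n = 25.59/4.5304 ≈ 5.6485.
Remaining = 221.1 × (1/2)^5.6485 = 221.1 × 0.019935 ≈ 4.4077 nM.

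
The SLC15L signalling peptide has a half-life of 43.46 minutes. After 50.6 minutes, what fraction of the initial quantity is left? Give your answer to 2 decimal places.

n = 50.6/43.46 ≈ 1.1643 half-lives.
Fraction remaining = (1/2)^1.1643 ≈ 0.44618.

0.45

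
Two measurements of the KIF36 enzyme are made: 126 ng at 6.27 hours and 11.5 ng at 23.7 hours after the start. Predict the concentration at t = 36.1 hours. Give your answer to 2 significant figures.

2.1 ng

Over Δt = 23.7 − 6.27 = 17.43 hours, the level fell by a factor of 126/11.5 ≈ 10.957.
n = log₂(10.957) ≈ 3.4537 half-lives, so t½ = 17.43/3.4537 ≈ 5.0467 hours.
From t = 23.7 to t = 36.1: 11.5 × (1/2)^((36.1−23.7)/5.0467) ≈ 2.0944 ng.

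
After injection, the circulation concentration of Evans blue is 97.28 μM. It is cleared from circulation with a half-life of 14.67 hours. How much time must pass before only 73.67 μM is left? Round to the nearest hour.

6 hours

Fraction remaining = 73.67/97.28 ≈ 0.7573.
n = log₂(97.28/73.67) = ln(1.3205)/ln 2 ≈ 0.40107 half-lives.
t = n × t½ = 0.40107 × 14.67 ≈ 5.8836 hours.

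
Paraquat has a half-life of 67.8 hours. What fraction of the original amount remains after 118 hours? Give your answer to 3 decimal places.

n = 118/67.8 ≈ 1.7404 half-lives.
Fraction remaining = (1/2)^1.7404 ≈ 0.29928.

0.299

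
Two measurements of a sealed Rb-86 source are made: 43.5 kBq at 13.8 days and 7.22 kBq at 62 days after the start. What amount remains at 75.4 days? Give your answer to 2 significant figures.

Over Δt = 62 − 13.8 = 48.2 days, the level fell by a factor of 43.5/7.22 ≈ 6.0249.
n = log₂(6.0249) ≈ 2.5909 half-lives, so t½ = 48.2/2.5909 ≈ 18.603 days.
From t = 62 to t = 75.4: 7.22 × (1/2)^((75.4−62)/18.603) ≈ 4.3823 kBq.

4.4 kBq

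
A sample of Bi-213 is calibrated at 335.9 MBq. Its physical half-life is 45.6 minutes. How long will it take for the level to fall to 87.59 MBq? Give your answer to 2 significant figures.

88 minutes

Fraction remaining = 87.59/335.9 ≈ 0.26076.
n = log₂(335.9/87.59) = ln(3.8349)/ln 2 ≈ 1.9392 half-lives.
t = n × t½ = 1.9392 × 45.6 ≈ 88.427 minutes.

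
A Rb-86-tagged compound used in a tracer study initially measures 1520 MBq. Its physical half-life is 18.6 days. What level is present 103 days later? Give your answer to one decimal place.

32.7 MBq

Number of half-lives: n = 103/18.6 ≈ 5.5376.
Remaining = 1520 × (1/2)^5.5376 = 1520 × 0.021528 ≈ 32.723 MBq.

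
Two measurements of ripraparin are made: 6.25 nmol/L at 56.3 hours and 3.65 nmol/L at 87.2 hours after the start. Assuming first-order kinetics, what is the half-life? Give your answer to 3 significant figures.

39.8 hours

Over Δt = 87.2 − 56.3 = 30.9 hours, the level fell by a factor of 6.25/3.65 ≈ 1.7123.
n = log₂(1.7123) ≈ 0.77596 half-lives, so t½ = 30.9/0.77596 ≈ 39.822 hours.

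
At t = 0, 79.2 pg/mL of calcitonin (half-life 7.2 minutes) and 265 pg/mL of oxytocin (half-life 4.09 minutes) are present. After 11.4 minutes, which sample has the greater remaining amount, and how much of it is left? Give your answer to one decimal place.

oxytocin, 38.4 pg/mL

calcitonin: 79.2 × (1/2)^1.5833 ≈ 26.43 pg/mL.
oxytocin: 265 × (1/2)^2.7873 ≈ 38.387 pg/mL.
Oxytocin has more remaining, at ≈ 38.387 pg/mL.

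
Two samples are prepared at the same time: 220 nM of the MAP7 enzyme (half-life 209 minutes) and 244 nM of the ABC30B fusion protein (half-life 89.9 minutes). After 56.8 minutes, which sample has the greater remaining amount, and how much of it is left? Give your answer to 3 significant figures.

MAP7 enzyme: 220 × (1/2)^0.27177 ≈ 182.23 nM.
ABC30B fusion protein: 244 × (1/2)^0.63181 ≈ 157.47 nM.
MAP7 enzyme has more remaining, at ≈ 182.23 nM.

MAP7 enzyme, 182 nM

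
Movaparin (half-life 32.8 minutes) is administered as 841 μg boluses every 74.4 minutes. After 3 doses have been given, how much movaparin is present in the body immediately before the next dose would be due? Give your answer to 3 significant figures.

218 μg

The 3 doses were given 223.2, 148.8, 74.4 minutes ago.
Total = 841·(1/2)^(223.2/32.8) + 841·(1/2)^(148.8/32.8) + 841·(1/2)^(74.4/32.8)
      = 7.5218 + 36.237 + 174.57 ≈ 218.33 μg.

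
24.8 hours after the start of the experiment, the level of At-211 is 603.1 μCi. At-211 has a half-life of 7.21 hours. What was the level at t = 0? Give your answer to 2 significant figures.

Number of half-lives elapsed: n = 24.8/7.21 ≈ 3.4397.
A₀ = A × 2^n = 603.1 × 2^3.4397 = 603.1 × 10.85 ≈ 6543.8 μCi.

6500 μCi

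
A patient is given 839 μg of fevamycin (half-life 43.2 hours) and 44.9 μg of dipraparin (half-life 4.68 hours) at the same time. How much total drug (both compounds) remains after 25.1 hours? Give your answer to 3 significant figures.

562 μg

fevamycin: 839 × (1/2)^(25.1/43.2) = 839 × (1/2)^0.58102 ≈ 560.86 μg.
dipraparin: 44.9 × (1/2)^(25.1/4.68) = 44.9 × (1/2)^5.3632 ≈ 1.0908 μg.
Total = 560.86 + 1.0908 ≈ 561.96 μg.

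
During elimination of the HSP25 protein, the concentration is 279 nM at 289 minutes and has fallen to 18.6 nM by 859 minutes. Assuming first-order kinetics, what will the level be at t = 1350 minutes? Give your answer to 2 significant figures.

1.8 nM

Over Δt = 859 − 289 = 570 minutes, the level fell by a factor of 279/18.6 ≈ 15.
n = log₂(15) ≈ 3.9069 half-lives, so t½ = 570/3.9069 ≈ 145.9 minutes.
From t = 859 to t = 1350: 18.6 × (1/2)^((1350−859)/145.9) ≈ 1.8048 nM.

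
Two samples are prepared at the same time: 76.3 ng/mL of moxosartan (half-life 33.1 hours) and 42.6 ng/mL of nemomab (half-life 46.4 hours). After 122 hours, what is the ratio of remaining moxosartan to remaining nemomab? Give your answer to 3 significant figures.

0.861

moxosartan: 76.3 × (1/2)^(122/33.1) = 76.3 × (1/2)^3.6858 ≈ 5.9291 ng/mL.
nemomab: 42.6 × (1/2)^(122/46.4) = 42.6 × (1/2)^2.6293 ≈ 6.8851 ng/mL.
Ratio ≈ 5.9291 / 6.8851 ≈ 0.86115.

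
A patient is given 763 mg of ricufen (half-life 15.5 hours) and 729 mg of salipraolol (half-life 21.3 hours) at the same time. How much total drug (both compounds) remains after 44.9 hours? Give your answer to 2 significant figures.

ricufen: 763 × (1/2)^(44.9/15.5) = 763 × (1/2)^2.8968 ≈ 102.45 mg.
salipraolol: 729 × (1/2)^(44.9/21.3) = 729 × (1/2)^2.108 ≈ 169.11 mg.
Total = 102.45 + 169.11 ≈ 271.56 mg.

270 mg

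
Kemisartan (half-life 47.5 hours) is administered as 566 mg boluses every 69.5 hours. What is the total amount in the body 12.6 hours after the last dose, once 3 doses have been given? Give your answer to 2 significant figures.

The 3 doses were given 151.6, 82.1, 12.6 hours ago.
Total = 566·(1/2)^(151.6/47.5) + 566·(1/2)^(82.1/47.5) + 566·(1/2)^(12.6/47.5)
      = 61.952 + 170.81 + 470.94 ≈ 703.7 mg.

700 mg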